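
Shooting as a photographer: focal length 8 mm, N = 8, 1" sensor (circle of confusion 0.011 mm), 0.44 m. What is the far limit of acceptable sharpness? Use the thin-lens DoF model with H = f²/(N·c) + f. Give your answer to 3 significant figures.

1.08 m

Hyperfocal distance H = f²/(N·c) + f = 8²/(8 × 0.011) + 8 = 64/0.088 + 8 ≈ 735.3 mm ≈ 0.735 m.
Far limit Df = s·(H − f)/(H − s) = 440 × (735.3 − 8) / (735.3 − 440) = 440 × 727.3 / 295.3 ≈ 1083.7 mm ≈ 1.08 m.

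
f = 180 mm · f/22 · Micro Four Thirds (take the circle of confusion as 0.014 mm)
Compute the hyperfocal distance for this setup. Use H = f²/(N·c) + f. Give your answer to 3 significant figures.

105 m

Hyperfocal distance H = f²/(N·c) + f = 180²/(22 × 0.014) + 180 = 32400/0.308 + 180 ≈ 105374.8 mm ≈ 105 m.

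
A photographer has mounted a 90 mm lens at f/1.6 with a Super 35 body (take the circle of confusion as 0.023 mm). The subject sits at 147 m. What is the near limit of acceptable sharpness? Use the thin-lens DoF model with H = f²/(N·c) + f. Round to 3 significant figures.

Hyperfocal distance H = f²/(N·c) + f = 90²/(1.6 × 0.023) + 90 = 8100/0.0368 + 90 ≈ 220198.7 mm ≈ 220.2 m.
Near limit Dn = s·(H − f)/(H + s − 2f) = 147000 × (220198.7 − 90) / (220198.7 + 147000 − 2 × 90) = 147000 × 220108.7 / 367018.7 ≈ 88159 mm ≈ 88.2 m.

88.2 m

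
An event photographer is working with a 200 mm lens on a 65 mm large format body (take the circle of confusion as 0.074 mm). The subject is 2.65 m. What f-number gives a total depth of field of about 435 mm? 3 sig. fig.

Write h = H − f = f²/(N·c). The thin-lens limits are Dn = s·h/(h + (s−f)) and Df = s·h/(h − (s−f)), so DoF = Df − Dn = 2·s·(s−f)·h / (h² − (s−f)²).
That is a quadratic in h: DoF·h² − 2·s·(s−f)·h − DoF·(s−f)² = 0 ⇒ h = (s−f)·(s + √(s² + DoF²)) / DoF = 2450 × (2650 + √(2650² + 435²)) / 435 = 2450 × (2650 + 2685.47) / 435 ≈ 30050 mm.
Then N = f²/(c·h) = 200² / (0.074 × 30050) = 40000 / 2223.7 ≈ 18.

f/18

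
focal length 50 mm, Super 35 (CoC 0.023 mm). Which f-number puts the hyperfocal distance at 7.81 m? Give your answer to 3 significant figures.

Rearrange H = f²/(N·c) + f for N: N = f² / ((H − f)·c).
N = 50² / ((7810 − 50) × 0.023) = 2500 / 178.5 ≈ 14.

f/14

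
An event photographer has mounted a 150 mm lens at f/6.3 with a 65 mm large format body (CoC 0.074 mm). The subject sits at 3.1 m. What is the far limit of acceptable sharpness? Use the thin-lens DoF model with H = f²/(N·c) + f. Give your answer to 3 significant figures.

3.30 m

Hyperfocal distance H = f²/(N·c) + f = 150²/(6.3 × 0.074) + 150 = 22500/0.4662 + 150 ≈ 48412.5 mm ≈ 48.41 m.
Far limit Df = s·(H − f)/(H − s) = 3100 × (48412.5 − 150) / (48412.5 − 3100) = 3100 × 48262.5 / 45312.5 ≈ 3301.8 mm ≈ 3.30 m.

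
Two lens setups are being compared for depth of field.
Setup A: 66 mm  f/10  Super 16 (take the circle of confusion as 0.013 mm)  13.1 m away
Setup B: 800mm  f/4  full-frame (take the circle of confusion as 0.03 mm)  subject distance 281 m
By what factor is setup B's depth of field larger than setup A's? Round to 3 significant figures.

2.47

Setup A: H = 66²/(10×0.013) + 66 ≈ 33573.7 mm; DoF = Df − Dn = 21440 − 9431 ≈ 12009 mm.
Setup B: H = 800²/(4×0.03) + 800 ≈ 5334133.3 mm; DoF = Df − Dn = 296582 − 266974 ≈ 29608 mm.
Ratio = 29608 / 12009 ≈ 2.47.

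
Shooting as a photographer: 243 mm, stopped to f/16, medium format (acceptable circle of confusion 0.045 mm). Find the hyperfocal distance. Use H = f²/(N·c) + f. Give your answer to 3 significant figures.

Hyperfocal distance H = f²/(N·c) + f = 243²/(16 × 0.045) + 243 = 59049/0.72 + 243 ≈ 82255.5 mm ≈ 82.3 m.

82.3 m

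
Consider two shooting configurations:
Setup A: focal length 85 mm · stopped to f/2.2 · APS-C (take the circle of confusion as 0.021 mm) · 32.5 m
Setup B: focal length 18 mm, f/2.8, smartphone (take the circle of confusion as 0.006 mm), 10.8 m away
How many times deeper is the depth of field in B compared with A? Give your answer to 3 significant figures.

1.25

Setup A: H = 85²/(2.2×0.021) + 85 ≈ 156470.3 mm; DoF = Df − Dn = 40998 − 26920 ≈ 14078 mm.
Setup B: H = 18²/(2.8×0.006) + 18 ≈ 19303.7 mm; DoF = Df − Dn = 24493 − 6927 ≈ 17566 mm.
Ratio = 17566 / 14078 ≈ 1.25.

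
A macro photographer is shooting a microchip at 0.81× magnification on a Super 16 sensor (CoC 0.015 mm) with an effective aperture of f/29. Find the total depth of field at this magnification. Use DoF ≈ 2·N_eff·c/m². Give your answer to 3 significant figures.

At magnification m, DoF ≈ 2·N_eff·c/m² = 2 × 29 × 0.015 / 0.81² = 0.87 / 0.6561 ≈ 1.33 mm.

1.33 mm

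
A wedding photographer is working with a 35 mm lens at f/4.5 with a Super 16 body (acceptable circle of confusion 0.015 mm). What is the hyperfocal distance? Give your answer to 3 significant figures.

Hyperfocal distance H = f²/(N·c) + f = 35²/(4.5 × 0.015) + 35 = 1225/0.0675 + 35 ≈ 18183.1 mm ≈ 18.2 m.

18.2 m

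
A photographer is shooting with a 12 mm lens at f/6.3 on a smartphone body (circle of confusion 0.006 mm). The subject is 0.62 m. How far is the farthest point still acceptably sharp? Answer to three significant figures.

Hyperfocal distance H = f²/(N·c) + f = 12²/(6.3 × 0.006) + 12 = 144/0.0378 + 12 ≈ 3821.5 mm ≈ 3.822 m.
Far limit Df = s·(H − f)/(H − s) = 620 × (3821.5 − 12) / (3821.5 − 620) = 620 × 3809.5 / 3201.5 ≈ 737.74 mm ≈ 0.738 m.

0.738 m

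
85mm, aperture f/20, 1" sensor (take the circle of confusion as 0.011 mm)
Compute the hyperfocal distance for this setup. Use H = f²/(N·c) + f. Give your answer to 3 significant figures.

Hyperfocal distance H = f²/(N·c) + f = 85²/(20 × 0.011) + 85 = 7225/0.22 + 85 ≈ 32925.9 mm ≈ 32.9 m.

32.9 m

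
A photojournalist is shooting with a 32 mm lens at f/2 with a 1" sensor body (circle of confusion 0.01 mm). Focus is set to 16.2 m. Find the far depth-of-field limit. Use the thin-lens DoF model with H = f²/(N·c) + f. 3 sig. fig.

Hyperfocal distance H = f²/(N·c) + f = 32²/(2 × 0.01) + 32 = 1024/0.02 + 32 ≈ 51232.0 mm ≈ 51.23 m.
Far limit Df = s·(H − f)/(H − s) = 16200 × (51232.0 − 32) / (51232.0 − 16200) = 16200 × 51200.0 / 35032.0 ≈ 23677 mm ≈ 23.7 m.

23.7 m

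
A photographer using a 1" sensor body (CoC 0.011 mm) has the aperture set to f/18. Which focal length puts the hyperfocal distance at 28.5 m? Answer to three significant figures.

75.0 mm

From H = f²/(N·c) + f, with f ≪ H: f ≈ √(H·N·c) = √(28500 × 18 × 0.011) = √5643.0 ≈ 75.12 mm.
Exact: f² + N·c·f − N·c·H = 0 ⇒ f = (−N·c + √((N·c)² + 4·N·c·H))/2 = (−0.198 + √22572)/2 ≈ 75.021 mm ≈ 75.0 mm.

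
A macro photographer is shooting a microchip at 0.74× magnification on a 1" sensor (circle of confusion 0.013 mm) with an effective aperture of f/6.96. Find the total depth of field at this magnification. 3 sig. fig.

0.330 mm

At magnification m, DoF ≈ 2·N_eff·c/m² = 2 × 6.96 × 0.013 / 0.74² = 0.181 / 0.5476 ≈ 0.33 mm.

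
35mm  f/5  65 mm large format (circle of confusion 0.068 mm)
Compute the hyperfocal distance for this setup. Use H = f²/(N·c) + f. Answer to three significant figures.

3.64 m

Hyperfocal distance H = f²/(N·c) + f = 35²/(5 × 0.068) + 35 = 1225/0.34 + 35 ≈ 3637.9 mm ≈ 3.64 m.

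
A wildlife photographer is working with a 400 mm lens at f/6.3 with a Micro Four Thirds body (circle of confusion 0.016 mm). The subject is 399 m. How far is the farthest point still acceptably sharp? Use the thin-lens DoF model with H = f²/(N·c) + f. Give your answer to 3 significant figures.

Hyperfocal distance H = f²/(N·c) + f = 400²/(6.3 × 0.016) + 400 = 160000/0.1008 + 400 ≈ 1587701.6 mm ≈ 1588 m.
Far limit Df = s·(H − f)/(H − s) = 399000 × (1587701.6 − 400) / (1587701.6 − 399000) = 399000 × 1587301.6 / 1188701.6 ≈ 532794 mm ≈ 533 m.

533 m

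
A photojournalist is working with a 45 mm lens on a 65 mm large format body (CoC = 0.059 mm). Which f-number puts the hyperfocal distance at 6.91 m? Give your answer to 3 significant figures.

f/5

Rearrange H = f²/(N·c) + f for N: N = f² / ((H − f)·c).
N = 45² / ((6910 − 45) × 0.059) = 2025 / 405.0 ≈ 5.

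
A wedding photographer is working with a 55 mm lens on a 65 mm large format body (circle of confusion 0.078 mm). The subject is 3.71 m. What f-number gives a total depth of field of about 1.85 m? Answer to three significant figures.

f/2.50

Write h = H − f = f²/(N·c). The thin-lens limits are Dn = s·h/(h + (s−f)) and Df = s·h/(h − (s−f)), so DoF = Df − Dn = 2·s·(s−f)·h / (h² − (s−f)²).
That is a quadratic in h: DoF·h² − 2·s·(s−f)·h − DoF·(s−f)² = 0 ⇒ h = (s−f)·(s + √(s² + DoF²)) / DoF = 3655 × (3710 + √(3710² + 1850²)) / 1850 = 3655 × (3710 + 4145.67) / 1850 ≈ 15520 mm.
Then N = f²/(c·h) = 55² / (0.078 × 15520) = 3025 / 1210.6 ≈ 2.50.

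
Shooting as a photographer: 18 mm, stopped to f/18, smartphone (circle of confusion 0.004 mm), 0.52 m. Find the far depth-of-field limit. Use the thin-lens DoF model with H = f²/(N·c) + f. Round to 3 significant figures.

Hyperfocal distance H = f²/(N·c) + f = 18²/(18 × 0.004) + 18 = 324/0.072 + 18 ≈ 4518.0 mm ≈ 4.518 m.
Far limit Df = s·(H − f)/(H − s) = 520 × (4518.0 − 18) / (4518.0 − 520) = 520 × 4500.0 / 3998.0 ≈ 585.29 mm ≈ 0.585 m.

0.585 m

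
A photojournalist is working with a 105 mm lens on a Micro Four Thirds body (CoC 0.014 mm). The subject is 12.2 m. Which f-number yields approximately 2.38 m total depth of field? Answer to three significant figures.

Write h = H − f = f²/(N·c). The thin-lens limits are Dn = s·h/(h + (s−f)) and Df = s·h/(h − (s−f)), so DoF = Df − Dn = 2·s·(s−f)·h / (h² − (s−f)²).
That is a quadratic in h: DoF·h² − 2·s·(s−f)·h − DoF·(s−f)² = 0 ⇒ h = (s−f)·(s + √(s² + DoF²)) / DoF = 12095 × (12200 + √(12200² + 2380²)) / 2380 = 12095 × (12200 + 12430.0) / 2380 ≈ 125168 mm.
Then N = f²/(c·h) = 105² / (0.014 × 125168) = 11025 / 1752.4 ≈ 6.29.

f/6.29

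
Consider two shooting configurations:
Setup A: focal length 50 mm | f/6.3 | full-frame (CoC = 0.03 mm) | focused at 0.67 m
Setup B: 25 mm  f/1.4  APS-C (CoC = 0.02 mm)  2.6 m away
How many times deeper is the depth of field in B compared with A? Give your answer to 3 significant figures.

9.66

Setup A: H = 50²/(6.3×0.03) + 50 ≈ 13277.5 mm; DoF = Df − Dn = 702.949 − 640.002 ≈ 62.947 mm.
Setup B: H = 25²/(1.4×0.02) + 25 ≈ 22346.4 mm; DoF = Df − Dn = 2939.05 − 2331.09 ≈ 607.96 mm.
Ratio = 607.96 / 62.947 ≈ 9.66.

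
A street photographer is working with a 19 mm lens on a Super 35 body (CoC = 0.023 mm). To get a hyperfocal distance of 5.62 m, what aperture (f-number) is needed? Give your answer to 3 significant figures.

Rearrange H = f²/(N·c) + f for N: N = f² / ((H − f)·c).
N = 19² / ((5620 − 19) × 0.023) = 361 / 128.8 ≈ 2.80.

f/2.80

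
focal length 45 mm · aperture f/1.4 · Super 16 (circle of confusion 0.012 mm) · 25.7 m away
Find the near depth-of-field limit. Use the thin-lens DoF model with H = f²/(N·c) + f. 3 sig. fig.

Hyperfocal distance H = f²/(N·c) + f = 45²/(1.4 × 0.012) + 45 = 2025/0.0168 + 45 ≈ 120580.7 mm ≈ 120.6 m.
Near limit Dn = s·(H − f)/(H + s − 2f) = 25700 × (120580.7 − 45) / (120580.7 + 25700 − 2 × 45) = 25700 × 120535.7 / 146190.7 ≈ 21190 mm ≈ 21.2 m.

21.2 m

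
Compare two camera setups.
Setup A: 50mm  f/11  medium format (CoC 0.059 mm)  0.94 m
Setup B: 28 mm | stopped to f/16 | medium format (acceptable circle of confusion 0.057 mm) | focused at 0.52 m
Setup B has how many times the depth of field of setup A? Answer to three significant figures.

1.93

Setup A: H = 50²/(11×0.059) + 50 ≈ 3902.1 mm; DoF = Df − Dn = 1222.44 − 763.58 ≈ 458.86 mm.
Setup B: H = 28²/(16×0.057) + 28 ≈ 887.6 mm; DoF = Df − Dn = 1215.88 − 330.72 ≈ 885.16 mm.
Ratio = 885.16 / 458.86 ≈ 1.93.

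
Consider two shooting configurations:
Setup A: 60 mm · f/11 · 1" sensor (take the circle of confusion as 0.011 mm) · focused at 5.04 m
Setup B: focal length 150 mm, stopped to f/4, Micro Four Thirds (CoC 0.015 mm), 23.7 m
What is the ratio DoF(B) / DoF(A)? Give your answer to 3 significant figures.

Setup A: H = 60²/(11×0.011) + 60 ≈ 29812.1 mm; DoF = Df − Dn = 6053.2 − 4317.3 ≈ 1735.9 mm.
Setup B: H = 150²/(4×0.015) + 150 ≈ 375150.0 mm; DoF = Df − Dn = 25288.1 − 22299.6 ≈ 2988.5 mm.
Ratio = 2988.5 / 1735.9 ≈ 1.72.

1.72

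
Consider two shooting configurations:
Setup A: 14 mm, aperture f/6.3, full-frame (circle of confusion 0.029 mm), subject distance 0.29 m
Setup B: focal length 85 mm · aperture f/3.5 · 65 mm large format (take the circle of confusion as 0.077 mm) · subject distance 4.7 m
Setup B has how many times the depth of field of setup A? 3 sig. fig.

Setup A: H = 14²/(6.3×0.029) + 14 ≈ 1086.8 mm; DoF = Df − Dn = 390.45 − 230.66 ≈ 159.79 mm.
Setup B: H = 85²/(3.5×0.077) + 85 ≈ 26893.9 mm; DoF = Df − Dn = 5677.3 − 4009.7 ≈ 1667.6 mm.
Ratio = 1667.6 / 159.79 ≈ 10.4.

10.4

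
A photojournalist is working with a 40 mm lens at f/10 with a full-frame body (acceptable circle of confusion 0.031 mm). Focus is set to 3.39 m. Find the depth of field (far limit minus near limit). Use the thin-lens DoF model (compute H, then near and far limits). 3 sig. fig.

Hyperfocal distance H = f²/(N·c) + f = 40²/(10 × 0.031) + 40 = 1600/0.31 + 40 ≈ 5201.3 mm ≈ 5.201 m.
Near limit Dn = s·(H − f)/(H + s − 2f) = 3390 × (5201.3 − 40) / (5201.3 + 3390 − 2 × 40) = 3390 × 5161.3 / 8511.3 ≈ 2055.7 mm.
Far limit Df = s·(H − f)/(H − s) = 3390 × (5201.3 − 40) / (5201.3 − 3390) = 3390 × 5161.3 / 1811.3 ≈ 9659.8 mm.
Depth of field = Df − Dn = 9659.8 − 2055.7 ≈ 7604.1 mm ≈ 7.60 m.

7.60 m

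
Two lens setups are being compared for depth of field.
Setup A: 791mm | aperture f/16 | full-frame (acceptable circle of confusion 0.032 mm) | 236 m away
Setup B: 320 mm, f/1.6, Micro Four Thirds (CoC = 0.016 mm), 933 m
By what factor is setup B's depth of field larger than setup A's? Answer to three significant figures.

4.88

Setup A: H = 791²/(16×0.032) + 791 ≈ 1222824.2 mm; DoF = Df − Dn = 292250 − 197908 ≈ 94342 mm.
Setup B: H = 320²/(1.6×0.016) + 320 ≈ 4000320.0 mm; DoF = Df − Dn = 1216697 − 756587 ≈ 460110 mm.
Ratio = 460110 / 94342 ≈ 4.88.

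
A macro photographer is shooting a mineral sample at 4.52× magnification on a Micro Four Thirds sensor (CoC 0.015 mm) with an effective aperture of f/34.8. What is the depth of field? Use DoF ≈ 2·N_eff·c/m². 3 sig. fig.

0.0511 mm

At magnification m, DoF ≈ 2·N_eff·c/m² = 2 × 34.8 × 0.015 / 4.52² = 1.044 / 20.43 ≈ 0.0511 mm.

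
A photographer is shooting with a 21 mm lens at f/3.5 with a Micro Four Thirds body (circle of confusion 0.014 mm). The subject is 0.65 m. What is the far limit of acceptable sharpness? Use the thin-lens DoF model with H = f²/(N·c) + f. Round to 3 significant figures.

Hyperfocal distance H = f²/(N·c) + f = 21²/(3.5 × 0.014) + 21 = 441/0.049 + 21 ≈ 9021.0 mm ≈ 9.021 m.
Far limit Df = s·(H − f)/(H − s) = 650 × (9021.0 − 21) / (9021.0 − 650) = 650 × 9000.0 / 8371.0 ≈ 698.84 mm ≈ 0.699 m.

0.699 m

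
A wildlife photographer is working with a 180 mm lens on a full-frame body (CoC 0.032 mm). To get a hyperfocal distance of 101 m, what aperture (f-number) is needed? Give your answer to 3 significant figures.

Rearrange H = f²/(N·c) + f for N: N = f² / ((H − f)·c).
N = 180² / ((101000 − 180) × 0.032) = 32400 / 3226 ≈ 10.

f/10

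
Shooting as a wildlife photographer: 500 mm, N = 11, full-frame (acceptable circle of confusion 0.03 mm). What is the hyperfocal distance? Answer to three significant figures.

Hyperfocal distance H = f²/(N·c) + f = 500²/(11 × 0.03) + 500 = 250000/0.33 + 500 ≈ 758075.8 mm ≈ 758 m.

758 m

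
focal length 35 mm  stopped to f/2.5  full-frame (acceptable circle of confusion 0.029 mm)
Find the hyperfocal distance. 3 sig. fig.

16.9 m

Hyperfocal distance H = f²/(N·c) + f = 35²/(2.5 × 0.029) + 35 = 1225/0.0725 + 35 ≈ 16931.6 mm ≈ 16.9 m.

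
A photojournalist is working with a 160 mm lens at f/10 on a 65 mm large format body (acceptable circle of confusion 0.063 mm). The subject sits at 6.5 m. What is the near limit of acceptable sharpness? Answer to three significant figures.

5.62 m

Hyperfocal distance H = f²/(N·c) + f = 160²/(10 × 0.063) + 160 = 25600/0.63 + 160 ≈ 40794.9 mm ≈ 40.79 m.
Near limit Dn = s·(H − f)/(H + s − 2f) = 6500 × (40794.9 − 160) / (40794.9 + 6500 − 2 × 160) = 6500 × 40634.9 / 46974.9 ≈ 5622.7 mm ≈ 5.62 m.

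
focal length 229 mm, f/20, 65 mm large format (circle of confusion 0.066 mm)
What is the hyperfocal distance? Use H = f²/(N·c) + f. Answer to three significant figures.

Hyperfocal distance H = f²/(N·c) + f = 229²/(20 × 0.066) + 229 = 52441/1.32 + 229 ≈ 39957.0 mm ≈ 40.0 m.

40.0 m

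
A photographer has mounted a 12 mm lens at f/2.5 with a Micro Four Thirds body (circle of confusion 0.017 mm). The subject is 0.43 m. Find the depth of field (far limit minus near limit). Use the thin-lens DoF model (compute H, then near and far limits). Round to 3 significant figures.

108 mm

Hyperfocal distance H = f²/(N·c) + f = 12²/(2.5 × 0.017) + 12 = 144/0.0425 + 12 ≈ 3400.2 mm ≈ 3.400 m.
Near limit Dn = s·(H − f)/(H + s − 2f) = 430 × (3400.2 − 12) / (3400.2 + 430 − 2 × 12) = 430 × 3388.2 / 3806.2 ≈ 382.78 mm.
Far limit Df = s·(H − f)/(H − s) = 430 × (3400.2 − 12) / (3400.2 − 430) = 430 × 3388.2 / 2970.2 ≈ 490.51 mm.
Depth of field = Df − Dn = 490.51 − 382.78 ≈ 107.73 mm.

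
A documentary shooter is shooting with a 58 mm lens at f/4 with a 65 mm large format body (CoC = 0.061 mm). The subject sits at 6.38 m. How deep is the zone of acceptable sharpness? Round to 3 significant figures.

Hyperfocal distance H = f²/(N·c) + f = 58²/(4 × 0.061) + 58 = 3364/0.244 + 58 ≈ 13844.9 mm ≈ 13.84 m.
Near limit Dn = s·(H − f)/(H + s − 2f) = 6380 × (13844.9 − 58) / (13844.9 + 6380 − 2 × 58) = 6380 × 13786.9 / 20108.9 ≈ 4374.2 mm.
Far limit Df = s·(H − f)/(H − s) = 6380 × (13844.9 − 58) / (13844.9 − 6380) = 6380 × 13786.9 / 7464.9 ≈ 11783.2 mm.
Depth of field = Df − Dn = 11783.2 − 4374.2 ≈ 7409.0 mm ≈ 7.41 m.

7.41 m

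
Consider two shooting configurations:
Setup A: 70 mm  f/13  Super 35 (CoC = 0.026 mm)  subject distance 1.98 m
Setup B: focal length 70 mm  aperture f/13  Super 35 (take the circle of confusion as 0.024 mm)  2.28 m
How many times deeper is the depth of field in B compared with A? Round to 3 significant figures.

Setup A: H = 70²/(13×0.026) + 70 ≈ 14567.0 mm; DoF = Df − Dn = 2280.45 − 1749.50 ≈ 530.95 mm.
Setup B: H = 70²/(13×0.024) + 70 ≈ 15775.1 mm; DoF = Df − Dn = 2653.38 − 1998.74 ≈ 654.64 mm.
Ratio = 654.64 / 530.95 ≈ 1.23.

1.23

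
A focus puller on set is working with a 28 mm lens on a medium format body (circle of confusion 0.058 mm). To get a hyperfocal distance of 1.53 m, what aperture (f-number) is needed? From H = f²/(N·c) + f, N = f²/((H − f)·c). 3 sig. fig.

f/9

Rearrange H = f²/(N·c) + f for N: N = f² / ((H − f)·c).
N = 28² / ((1530 − 28) × 0.058) = 784 / 87.12 ≈ 9.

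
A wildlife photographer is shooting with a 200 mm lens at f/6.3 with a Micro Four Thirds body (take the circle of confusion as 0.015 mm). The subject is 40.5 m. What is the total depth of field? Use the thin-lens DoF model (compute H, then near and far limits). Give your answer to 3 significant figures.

7.78 m

Hyperfocal distance H = f²/(N·c) + f = 200²/(6.3 × 0.015) + 200 = 40000/0.0945 + 200 ≈ 423480.4 mm ≈ 423.5 m.
Near limit Dn = s·(H − f)/(H + s − 2f) = 40500 × (423480.4 − 200) / (423480.4 + 40500 − 2 × 200) = 40500 × 423280.4 / 463580.4 ≈ 36979.3 mm.
Far limit Df = s·(H − f)/(H − s) = 40500 × (423480.4 − 200) / (423480.4 − 40500) = 40500 × 423280.4 / 382980.4 ≈ 44761.7 mm.
Depth of field = Df − Dn = 44761.7 − 36979.3 ≈ 7782.4 mm ≈ 7.78 m.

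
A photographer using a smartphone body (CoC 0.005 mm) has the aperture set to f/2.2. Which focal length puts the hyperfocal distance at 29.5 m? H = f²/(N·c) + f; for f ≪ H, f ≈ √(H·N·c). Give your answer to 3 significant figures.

18.0 mm

From H = f²/(N·c) + f, with f ≪ H: f ≈ √(H·N·c) = √(29500 × 2.2 × 0.005) = √324.50 ≈ 18.01 mm.
The +f correction barely moves this — solving exactly, f² + N·c·f − N·c·H = 0 ⇒ f = (−N·c + √((N·c)² + 4·N·c·H))/2 = (−0.011 + √1298.0)/2 ≈ 18.008 mm, so f ≈ 18.0 mm.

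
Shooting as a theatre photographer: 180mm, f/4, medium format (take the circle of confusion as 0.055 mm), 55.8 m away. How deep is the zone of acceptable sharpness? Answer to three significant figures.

Hyperfocal distance H = f²/(N·c) + f = 180²/(4 × 0.055) + 180 = 32400/0.22 + 180 ≈ 147452.7 mm ≈ 147.5 m.
Near limit Dn = s·(H − f)/(H + s − 2f) = 55800 × (147452.7 − 180) / (147452.7 + 55800 − 2 × 180) = 55800 × 147272.7 / 202892.7 ≈ 40503 mm.
Far limit Df = s·(H − f)/(H − s) = 55800 × (147452.7 − 180) / (147452.7 − 55800) = 55800 × 147272.7 / 91652.7 ≈ 89663 mm.
Depth of field = Df − Dn = 89663 − 40503 ≈ 49160 mm ≈ 49.2 m.

49.2 m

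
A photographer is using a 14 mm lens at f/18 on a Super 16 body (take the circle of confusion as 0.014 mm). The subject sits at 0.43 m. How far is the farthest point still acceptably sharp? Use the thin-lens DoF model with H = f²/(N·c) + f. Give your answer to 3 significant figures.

Hyperfocal distance H = f²/(N·c) + f = 14²/(18 × 0.014) + 14 = 196/0.252 + 14 ≈ 791.8 mm ≈ 0.792 m.
Far limit Df = s·(H − f)/(H − s) = 430 × (791.8 − 14) / (791.8 − 430) = 430 × 777.8 / 361.8 ≈ 924.45 mm ≈ 0.924 m.

0.924 m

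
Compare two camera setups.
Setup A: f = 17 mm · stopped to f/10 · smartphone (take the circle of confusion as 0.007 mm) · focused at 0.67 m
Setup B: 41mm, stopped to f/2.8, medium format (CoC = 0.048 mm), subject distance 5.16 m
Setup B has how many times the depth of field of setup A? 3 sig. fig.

23.3

Setup A: H = 17²/(10×0.007) + 17 ≈ 4145.6 mm; DoF = Df − Dn = 795.88 − 578.50 ≈ 217.38 mm.
Setup B: H = 41²/(2.8×0.048) + 41 ≈ 12548.4 mm; DoF = Df − Dn = 8735.0 − 3661.5 ≈ 5073.5 mm.
Ratio = 5073.5 / 217.38 ≈ 23.3.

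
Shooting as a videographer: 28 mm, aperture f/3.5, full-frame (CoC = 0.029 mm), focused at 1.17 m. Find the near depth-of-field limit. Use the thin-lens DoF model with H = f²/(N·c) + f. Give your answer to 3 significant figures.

1.02 m

Hyperfocal distance H = f²/(N·c) + f = 28²/(3.5 × 0.029) + 28 = 784/0.1015 + 28 ≈ 7752.1 mm ≈ 7.752 m.
Near limit Dn = s·(H − f)/(H + s − 2f) = 1170 × (7752.1 − 28) / (7752.1 + 1170 − 2 × 28) = 1170 × 7724.1 / 8866.1 ≈ 1019.3 mm ≈ 1.02 m.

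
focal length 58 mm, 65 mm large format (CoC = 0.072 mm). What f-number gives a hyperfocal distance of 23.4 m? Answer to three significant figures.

f/2.00

Rearrange H = f²/(N·c) + f for N: N = f² / ((H − f)·c).
N = 58² / ((23400 − 58) × 0.072) = 3364 / 1681 ≈ 2.00.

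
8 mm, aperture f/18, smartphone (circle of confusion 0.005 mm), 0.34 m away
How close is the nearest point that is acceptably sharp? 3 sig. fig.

Hyperfocal distance H = f²/(N·c) + f = 8²/(18 × 0.005) + 8 = 64/0.09 + 8 ≈ 719.1 mm ≈ 0.719 m.
Near limit Dn = s·(H − f)/(H + s − 2f) = 340 × (719.1 − 8) / (719.1 + 340 − 2 × 8) = 340 × 711.1 / 1043.1 ≈ 231.79 mm.

232 mm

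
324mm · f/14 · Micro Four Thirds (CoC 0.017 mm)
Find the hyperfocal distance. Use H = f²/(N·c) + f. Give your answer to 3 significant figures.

Hyperfocal distance H = f²/(N·c) + f = 324²/(14 × 0.017) + 324 = 104976/0.238 + 324 ≈ 441399.6 mm ≈ 441 m.

441 m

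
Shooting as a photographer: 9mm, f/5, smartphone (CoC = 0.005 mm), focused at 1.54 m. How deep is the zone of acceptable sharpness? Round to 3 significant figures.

1.87 m

Hyperfocal distance H = f²/(N·c) + f = 9²/(5 × 0.005) + 9 = 81/0.025 + 9 ≈ 3249.0 mm ≈ 3.249 m.
Near limit Dn = s·(H − f)/(H + s − 2f) = 1540 × (3249.0 − 9) / (3249.0 + 1540 − 2 × 9) = 1540 × 3240.0 / 4771.0 ≈ 1045.8 mm.
Far limit Df = s·(H − f)/(H − s) = 1540 × (3249.0 − 9) / (3249.0 − 1540) = 1540 × 3240.0 / 1709.0 ≈ 2919.6 mm.
Depth of field = Df − Dn = 2919.6 − 1045.8 ≈ 1873.8 mm ≈ 1.87 m.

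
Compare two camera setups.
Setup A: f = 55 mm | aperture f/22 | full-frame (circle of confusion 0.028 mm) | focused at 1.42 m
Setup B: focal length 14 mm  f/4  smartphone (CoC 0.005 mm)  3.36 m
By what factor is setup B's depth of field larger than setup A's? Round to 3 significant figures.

3.04

Setup A: H = 55²/(22×0.028) + 55 ≈ 4965.7 mm; DoF = Df − Dn = 1966.66 − 1111.14 ≈ 855.52 mm.
Setup B: H = 14²/(4×0.005) + 14 ≈ 9814.0 mm; DoF = Df − Dn = 5102.0 − 2504.8 ≈ 2597.2 mm.
Ratio = 2597.2 / 855.52 ≈ 3.04.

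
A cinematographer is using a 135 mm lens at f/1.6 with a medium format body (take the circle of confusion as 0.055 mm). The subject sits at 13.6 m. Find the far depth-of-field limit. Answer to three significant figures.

Hyperfocal distance H = f²/(N·c) + f = 135²/(1.6 × 0.055) + 135 = 18225/0.088 + 135 ≈ 207237.3 mm ≈ 207.2 m.
Far limit Df = s·(H − f)/(H − s) = 13600 × (207237.3 − 135) / (207237.3 − 13600) = 13600 × 207102.3 / 193637.3 ≈ 14546 mm ≈ 14.5 m.

14.5 m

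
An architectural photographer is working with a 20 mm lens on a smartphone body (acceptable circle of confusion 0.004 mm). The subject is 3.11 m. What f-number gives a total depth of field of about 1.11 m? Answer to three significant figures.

Write h = H − f = f²/(N·c). The thin-lens limits are Dn = s·h/(h + (s−f)) and Df = s·h/(h − (s−f)), so DoF = Df − Dn = 2·s·(s−f)·h / (h² − (s−f)²).
That is a quadratic in h: DoF·h² − 2·s·(s−f)·h − DoF·(s−f)² = 0 ⇒ h = (s−f)·(s + √(s² + DoF²)) / DoF = 3090 × (3110 + √(3110² + 1110²)) / 1110 = 3090 × (3110 + 3302.15) / 1110 ≈ 17850 mm.
Then N = f²/(c·h) = 20² / (0.004 × 17850) = 400 / 71.400 ≈ 5.60.

f/5.60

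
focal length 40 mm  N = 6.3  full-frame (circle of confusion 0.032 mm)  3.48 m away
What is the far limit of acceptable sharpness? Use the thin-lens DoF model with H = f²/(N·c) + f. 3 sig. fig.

6.14 m

Hyperfocal distance H = f²/(N·c) + f = 40²/(6.3 × 0.032) + 40 = 1600/0.2016 + 40 ≈ 7976.5 mm ≈ 7.977 m.
Far limit Df = s·(H − f)/(H − s) = 3480 × (7976.5 − 40) / (7976.5 − 3480) = 3480 × 7936.5 / 4496.5 ≈ 6142.3 mm ≈ 6.14 m.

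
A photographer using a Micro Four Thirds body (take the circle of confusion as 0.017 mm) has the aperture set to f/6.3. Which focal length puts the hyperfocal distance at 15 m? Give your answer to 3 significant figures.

40.0 mm

From H = f²/(N·c) + f, with f ≪ H: f ≈ √(H·N·c) = √(15000 × 6.3 × 0.017) = √1606.5 ≈ 40.08 mm.
Exact: f² + N·c·f − N·c·H = 0 ⇒ f = (−N·c + √((N·c)² + 4·N·c·H))/2 = (−0.1071 + √6426.0)/2 ≈ 40.028 mm ≈ 40.0 mm.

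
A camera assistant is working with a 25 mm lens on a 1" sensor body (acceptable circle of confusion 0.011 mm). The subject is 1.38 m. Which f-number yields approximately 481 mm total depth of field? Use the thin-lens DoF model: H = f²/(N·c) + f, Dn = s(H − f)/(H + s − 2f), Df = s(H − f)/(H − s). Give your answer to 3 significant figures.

f/7.10

Write h = H − f = f²/(N·c). The thin-lens limits are Dn = s·h/(h + (s−f)) and Df = s·h/(h − (s−f)), so DoF = Df − Dn = 2·s·(s−f)·h / (h² − (s−f)²).
That is a quadratic in h: DoF·h² − 2·s·(s−f)·h − DoF·(s−f)² = 0 ⇒ h = (s−f)·(s + √(s² + DoF²)) / DoF = 1355 × (1380 + √(1380² + 481²)) / 481 = 1355 × (1380 + 1461.42) / 481 ≈ 8004.4 mm.
Then N = f²/(c·h) = 25² / (0.011 × 8004.4) = 625 / 88.049 ≈ 7.10.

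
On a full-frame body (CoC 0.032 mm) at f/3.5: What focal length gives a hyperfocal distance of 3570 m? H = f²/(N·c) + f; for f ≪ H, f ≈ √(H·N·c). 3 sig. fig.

632 mm

From H = f²/(N·c) + f, with f ≪ H: f ≈ √(H·N·c) = √(3570000 × 3.5 × 0.032) = √399840 ≈ 632.3 mm.
The +f correction barely moves this — solving exactly, f² + N·c·f − N·c·H = 0 ⇒ f = (−N·c + √((N·c)² + 4·N·c·H))/2 = (−0.112 + √1599360)/2 ≈ 632.27 mm, so f ≈ 632 mm.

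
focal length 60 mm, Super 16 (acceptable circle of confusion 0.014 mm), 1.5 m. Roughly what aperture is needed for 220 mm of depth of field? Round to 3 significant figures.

Write h = H − f = f²/(N·c). The thin-lens limits are Dn = s·h/(h + (s−f)) and Df = s·h/(h − (s−f)), so DoF = Df − Dn = 2·s·(s−f)·h / (h² − (s−f)²).
That is a quadratic in h: DoF·h² − 2·s·(s−f)·h − DoF·(s−f)² = 0 ⇒ h = (s−f)·(s + √(s² + DoF²)) / DoF = 1440 × (1500 + √(1500² + 220²)) / 220 = 1440 × (1500 + 1516.05) / 220 ≈ 19741 mm.
Then N = f²/(c·h) = 60² / (0.014 × 19741) = 3600 / 276.38 ≈ 13.

f/13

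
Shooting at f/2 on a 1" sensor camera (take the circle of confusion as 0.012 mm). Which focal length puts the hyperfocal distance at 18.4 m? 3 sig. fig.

From H = f²/(N·c) + f, with f ≪ H: f ≈ √(H·N·c) = √(18400 × 2 × 0.012) = √441.60 ≈ 21.01 mm.
The +f correction barely moves this — solving exactly, f² + N·c·f − N·c·H = 0 ⇒ f = (−N·c + √((N·c)² + 4·N·c·H))/2 = (−0.024 + √1766.4)/2 ≈ 21.002 mm, so f ≈ 21.0 mm.

21.0 mm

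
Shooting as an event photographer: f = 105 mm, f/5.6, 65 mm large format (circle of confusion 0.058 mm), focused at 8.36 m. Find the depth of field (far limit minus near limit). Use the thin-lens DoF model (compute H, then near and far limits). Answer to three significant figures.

Hyperfocal distance H = f²/(N·c) + f = 105²/(5.6 × 0.058) + 105 = 11025/0.3248 + 105 ≈ 34049.0 mm ≈ 34.05 m.
Near limit Dn = s·(H − f)/(H + s − 2f) = 8360 × (34049.0 − 105) / (34049.0 + 8360 − 2 × 105) = 8360 × 33944.0 / 42199.0 ≈ 6724.6 mm.
Far limit Df = s·(H − f)/(H − s) = 8360 × (34049.0 − 105) / (34049.0 − 8360) = 8360 × 33944.0 / 25689.0 ≈ 11046.4 mm.
Depth of field = Df − Dn = 11046.4 − 6724.6 ≈ 4321.8 mm ≈ 4.32 m.

4.32 m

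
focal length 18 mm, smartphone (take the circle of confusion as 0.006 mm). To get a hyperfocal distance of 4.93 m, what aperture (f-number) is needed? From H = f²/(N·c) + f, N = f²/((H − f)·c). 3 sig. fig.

f/11

Rearrange H = f²/(N·c) + f for N: N = f² / ((H − f)·c).
N = 18² / ((4930 − 18) × 0.006) = 324 / 29.47 ≈ 11.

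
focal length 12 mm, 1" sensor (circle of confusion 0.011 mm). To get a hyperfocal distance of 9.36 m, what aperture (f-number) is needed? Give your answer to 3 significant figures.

f/1.40

Rearrange H = f²/(N·c) + f for N: N = f² / ((H − f)·c).
N = 12² / ((9360 − 12) × 0.011) = 144 / 102.8 ≈ 1.40.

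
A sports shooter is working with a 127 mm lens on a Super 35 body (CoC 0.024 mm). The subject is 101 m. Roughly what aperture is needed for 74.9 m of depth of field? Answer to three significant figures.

f/2.20

Write h = H − f = f²/(N·c). The thin-lens limits are Dn = s·h/(h + (s−f)) and Df = s·h/(h − (s−f)), so DoF = Df − Dn = 2·s·(s−f)·h / (h² − (s−f)²).
That is a quadratic in h: DoF·h² − 2·s·(s−f)·h − DoF·(s−f)² = 0 ⇒ h = (s−f)·(s + √(s² + DoF²)) / DoF = 100873 × (101000 + √(101000² + 74900²)) / 74900 = 100873 × (101000 + 125742) / 74900 ≈ 305369 mm.
Then N = f²/(c·h) = 127² / (0.024 × 305369) = 16129 / 7328.9 ≈ 2.20.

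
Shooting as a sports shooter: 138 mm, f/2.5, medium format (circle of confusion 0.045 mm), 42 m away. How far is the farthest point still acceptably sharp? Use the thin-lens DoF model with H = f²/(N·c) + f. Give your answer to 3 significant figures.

55.8 m

Hyperfocal distance H = f²/(N·c) + f = 138²/(2.5 × 0.045) + 138 = 19044/0.1125 + 138 ≈ 169418.0 mm ≈ 169.4 m.
Far limit Df = s·(H − f)/(H − s) = 42000 × (169418.0 − 138) / (169418.0 − 42000) = 42000 × 169280.0 / 127418.0 ≈ 55799 mm ≈ 55.8 m.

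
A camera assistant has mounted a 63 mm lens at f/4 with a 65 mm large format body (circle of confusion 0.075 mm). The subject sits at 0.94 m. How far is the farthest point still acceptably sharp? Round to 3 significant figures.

Hyperfocal distance H = f²/(N·c) + f = 63²/(4 × 0.075) + 63 = 3969/0.3 + 63 ≈ 13293.0 mm ≈ 13.29 m.
Far limit Df = s·(H − f)/(H − s) = 940 × (13293.0 − 63) / (13293.0 − 940) = 940 × 13230.0 / 12353.0 ≈ 1006.7 mm ≈ 1.01 m.

1.01 m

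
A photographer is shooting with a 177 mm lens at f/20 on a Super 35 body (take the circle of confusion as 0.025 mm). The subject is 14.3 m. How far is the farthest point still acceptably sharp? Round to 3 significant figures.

Hyperfocal distance H = f²/(N·c) + f = 177²/(20 × 0.025) + 177 = 31329/0.5 + 177 ≈ 62835.0 mm ≈ 62.84 m.
Far limit Df = s·(H − f)/(H − s) = 14300 × (62835.0 − 177) / (62835.0 − 14300) = 14300 × 62658.0 / 48535.0 ≈ 18461 mm ≈ 18.5 m.

18.5 m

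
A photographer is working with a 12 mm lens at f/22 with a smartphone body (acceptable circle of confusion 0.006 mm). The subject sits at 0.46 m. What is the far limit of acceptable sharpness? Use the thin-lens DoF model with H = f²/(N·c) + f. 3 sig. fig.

0.781 m

Hyperfocal distance H = f²/(N·c) + f = 12²/(22 × 0.006) + 12 = 144/0.132 + 12 ≈ 1102.9 mm ≈ 1.103 m.
Far limit Df = s·(H − f)/(H − s) = 460 × (1102.9 − 12) / (1102.9 − 460) = 460 × 1090.9 / 642.9 ≈ 780.54 mm ≈ 0.781 m.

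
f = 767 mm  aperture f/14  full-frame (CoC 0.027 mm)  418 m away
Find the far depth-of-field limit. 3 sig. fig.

Hyperfocal distance H = f²/(N·c) + f = 767²/(14 × 0.027) + 767 = 588289/0.378 + 767 ≈ 1557087.1 mm ≈ 1557 m.
Far limit Df = s·(H − f)/(H − s) = 418000 × (1557087.1 − 767) / (1557087.1 − 418000) = 418000 × 1556320.1 / 1139087.1 ≈ 571108 mm ≈ 571 m.

571 m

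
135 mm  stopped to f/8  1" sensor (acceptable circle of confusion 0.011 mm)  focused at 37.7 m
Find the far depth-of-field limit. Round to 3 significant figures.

Hyperfocal distance H = f²/(N·c) + f = 135²/(8 × 0.011) + 135 = 18225/0.088 + 135 ≈ 207237.3 mm ≈ 207.2 m.
Far limit Df = s·(H − f)/(H − s) = 37700 × (207237.3 − 135) / (207237.3 − 37700) = 37700 × 207102.3 / 169537.3 ≈ 46053 mm ≈ 46.1 m.

46.1 m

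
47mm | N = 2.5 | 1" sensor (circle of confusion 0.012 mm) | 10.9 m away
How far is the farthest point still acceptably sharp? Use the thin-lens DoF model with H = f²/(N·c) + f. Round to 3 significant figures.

12.8 m

Hyperfocal distance H = f²/(N·c) + f = 47²/(2.5 × 0.012) + 47 = 2209/0.03 + 47 ≈ 73680.3 mm ≈ 73.68 m.
Far limit Df = s·(H − f)/(H − s) = 10900 × (73680.3 − 47) / (73680.3 − 10900) = 10900 × 73633.3 / 62780.3 ≈ 12784 mm ≈ 12.8 m.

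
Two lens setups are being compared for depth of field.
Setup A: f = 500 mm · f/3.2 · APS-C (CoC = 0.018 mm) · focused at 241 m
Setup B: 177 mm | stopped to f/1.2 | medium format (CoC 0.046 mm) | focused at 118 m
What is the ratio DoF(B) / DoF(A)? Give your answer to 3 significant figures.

Setup A: H = 500²/(3.2×0.018) + 500 ≈ 4340777.8 mm; DoF = Df − Dn = 255137 − 228347 ≈ 26790 mm.
Setup B: H = 177²/(1.2×0.046) + 177 ≈ 567731.3 mm; DoF = Df − Dn = 148914 − 97715 ≈ 51199 mm.
Ratio = 51199 / 26790 ≈ 1.91.

1.91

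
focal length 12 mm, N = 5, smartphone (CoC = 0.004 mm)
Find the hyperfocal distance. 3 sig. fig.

7.21 m

Hyperfocal distance H = f²/(N·c) + f = 12²/(5 × 0.004) + 12 = 144/0.02 + 12 ≈ 7212.0 mm ≈ 7.21 m.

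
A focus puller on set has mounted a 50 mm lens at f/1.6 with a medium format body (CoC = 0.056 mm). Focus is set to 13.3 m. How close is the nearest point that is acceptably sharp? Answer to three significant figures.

Hyperfocal distance H = f²/(N·c) + f = 50²/(1.6 × 0.056) + 50 = 2500/0.0896 + 50 ≈ 27951.8 mm ≈ 27.95 m.
Near limit Dn = s·(H − f)/(H + s − 2f) = 13300 × (27951.8 − 50) / (27951.8 + 13300 − 2 × 50) = 13300 × 27901.8 / 41151.8 ≈ 9017.7 mm ≈ 9.02 m.

9.02 m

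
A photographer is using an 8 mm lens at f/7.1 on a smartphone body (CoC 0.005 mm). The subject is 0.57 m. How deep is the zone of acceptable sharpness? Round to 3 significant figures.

394 mm

Hyperfocal distance H = f²/(N·c) + f = 8²/(7.1 × 0.005) + 8 = 64/0.0355 + 8 ≈ 1810.8 mm ≈ 1.811 m.
Near limit Dn = s·(H − f)/(H + s − 2f) = 570 × (1810.8 − 8) / (1810.8 + 570 − 2 × 8) = 570 × 1802.8 / 2364.8 ≈ 434.54 mm.
Far limit Df = s·(H − f)/(H − s) = 570 × (1810.8 − 8) / (1810.8 − 570) = 570 × 1802.8 / 1240.8 ≈ 828.17 mm.
Depth of field = Df − Dn = 828.17 − 434.54 ≈ 393.63 mm.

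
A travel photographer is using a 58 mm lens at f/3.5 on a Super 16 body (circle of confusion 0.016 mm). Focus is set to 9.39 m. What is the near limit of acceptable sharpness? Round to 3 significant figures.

8.13 m

Hyperfocal distance H = f²/(N·c) + f = 58²/(3.5 × 0.016) + 58 = 3364/0.056 + 58 ≈ 60129.4 mm ≈ 60.13 m.
Near limit Dn = s·(H − f)/(H + s − 2f) = 9390 × (60129.4 − 58) / (60129.4 + 9390 − 2 × 58) = 9390 × 60071.4 / 69403.4 ≈ 8127.4 mm ≈ 8.13 m.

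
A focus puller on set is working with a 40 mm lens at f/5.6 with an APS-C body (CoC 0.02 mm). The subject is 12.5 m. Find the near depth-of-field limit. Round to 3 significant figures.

Hyperfocal distance H = f²/(N·c) + f = 40²/(5.6 × 0.02) + 40 = 1600/0.112 + 40 ≈ 14325.7 mm ≈ 14.33 m.
Near limit Dn = s·(H − f)/(H + s − 2f) = 12500 × (14325.7 − 40) / (14325.7 + 12500 − 2 × 40) = 12500 × 14285.7 / 26745.7 ≈ 6676.6 mm ≈ 6.68 m.

6.68 m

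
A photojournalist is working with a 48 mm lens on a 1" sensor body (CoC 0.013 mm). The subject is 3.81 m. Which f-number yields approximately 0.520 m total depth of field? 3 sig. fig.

f/3.20

Write h = H − f = f²/(N·c). The thin-lens limits are Dn = s·h/(h + (s−f)) and Df = s·h/(h − (s−f)), so DoF = Df − Dn = 2·s·(s−f)·h / (h² − (s−f)²).
That is a quadratic in h: DoF·h² − 2·s·(s−f)·h − DoF·(s−f)² = 0 ⇒ h = (s−f)·(s + √(s² + DoF²)) / DoF = 3762 × (3810 + √(3810² + 520²)) / 520 = 3762 × (3810 + 3845.32) / 520 ≈ 55383 mm.
Then N = f²/(c·h) = 48² / (0.013 × 55383) = 2304 / 719.98 ≈ 3.20.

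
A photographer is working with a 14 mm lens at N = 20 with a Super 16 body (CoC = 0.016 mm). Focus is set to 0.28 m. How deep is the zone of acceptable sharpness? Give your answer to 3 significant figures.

300 mm

Hyperfocal distance H = f²/(N·c) + f = 14²/(20 × 0.016) + 14 = 196/0.32 + 14 ≈ 626.5 mm ≈ 0.626 m.
Near limit Dn = s·(H − f)/(H + s − 2f) = 280 × (626.5 − 14) / (626.5 + 280 − 2 × 14) = 280 × 612.5 / 878.5 ≈ 195.22 mm.
Far limit Df = s·(H − f)/(H − s) = 280 × (626.5 − 14) / (626.5 − 280) = 280 × 612.5 / 346.5 ≈ 494.95 mm.
Depth of field = Df − Dn = 494.95 − 195.22 ≈ 299.73 mm.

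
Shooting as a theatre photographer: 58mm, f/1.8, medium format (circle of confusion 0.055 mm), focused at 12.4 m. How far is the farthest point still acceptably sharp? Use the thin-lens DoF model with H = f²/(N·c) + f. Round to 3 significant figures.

Hyperfocal distance H = f²/(N·c) + f = 58²/(1.8 × 0.055) + 58 = 3364/0.099 + 58 ≈ 34037.8 mm ≈ 34.04 m.
Far limit Df = s·(H − f)/(H − s) = 12400 × (34037.8 − 58) / (34037.8 − 12400) = 12400 × 33979.8 / 21637.8 ≈ 19473 mm ≈ 19.5 m.

19.5 m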